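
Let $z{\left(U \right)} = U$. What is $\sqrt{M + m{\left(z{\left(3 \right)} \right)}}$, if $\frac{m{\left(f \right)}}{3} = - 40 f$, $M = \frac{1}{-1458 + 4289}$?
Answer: $\frac{i \sqrt{2885239129}}{2831} \approx 18.974 i$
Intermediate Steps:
$M = \frac{1}{2831} \approx 0.00035323$
$m{\left(f \right)} = - 120 f$ ($m{\left(f \right)} = 3 \left(- 40 f\right) = - 120 f$)
$\sqrt{M + m{\left(z{\left(3 \right)} \right)}} = \sqrt{\frac{1}{2831} - 360} = \sqrt{- \frac{1019159}{2831}} = \frac{i \sqrt{2885239129}}{2831}$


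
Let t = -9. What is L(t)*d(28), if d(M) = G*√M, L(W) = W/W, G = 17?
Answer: 34*√7 ≈ 89.956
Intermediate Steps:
L(W) = 1
d(M) = 17*√M
L(t)*d(28) = 1*(17*√28) = 1*(17*(2*√7)) = 1*(34*√7) = 34*√7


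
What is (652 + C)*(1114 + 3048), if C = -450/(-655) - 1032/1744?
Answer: 38753499497/14279 ≈ 2.7140e+6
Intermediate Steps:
C = 2721/28558 (C = -450*(-1/655) - 1032*1/1744 = 90/131 - 129/218 = 2721/28558 ≈ 0.095280)
(652 + C)*(1114 + 3048) = (652 + 2721/28558)*(1114 + 3048) = (18622537/28558)*4162 = 38753499497/14279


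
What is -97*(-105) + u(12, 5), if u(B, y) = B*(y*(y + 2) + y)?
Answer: 10665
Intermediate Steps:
u(B, y) = B*(y + y*(2 + y)) (u(B, y) = B*(y*(2 + y) + y) = B*(y + y*(2 + y)))
-97*(-105) + u(12, 5) = -97*(-105) + 12*5*(3 + 5) = 10185 + 12*5*8 = 10185 + 480 = 10665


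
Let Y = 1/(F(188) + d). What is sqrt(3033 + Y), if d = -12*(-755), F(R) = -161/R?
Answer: sqrt(8797563577498685)/1703119 ≈ 55.073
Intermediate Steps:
d = 9060
Y = 188/1703119 (Y = 1/(-161/188 + 9060) = 1/(1703119/188) = 188/1703119 ≈ 0.00011039)
sqrt(3033 + Y) = sqrt(3033 + 188/1703119) = sqrt(5165560115/1703119) = sqrt(8797563577498685)/1703119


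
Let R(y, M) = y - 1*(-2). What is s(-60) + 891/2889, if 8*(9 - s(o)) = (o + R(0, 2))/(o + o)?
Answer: 474977/51360 ≈ 9.2480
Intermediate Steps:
R(y, M) = 2 + y (R(y, M) = y + 2 = 2 + y)
s(o) = 9 - (2 + o)/(16*o) (s(o) = 9 - (o + (2 + 0))/(8*(o + o)) = 9 - (o + 2)/(8*(2*o)) = 9 - (2 + o)*1/(2*o)/8 = 9 - (2 + o)/(16*o))
s(-60) + 891/2889 = (1/16)*(-2 + 143*(-60))/(-60) + 891/2889 = (1/16)*(-1/60)*(-2 - 8580) + 891*(1/2889) = (1/16)*(-1/60)*(-8582) + 33/107 = 4291/480 + 33/107 = 474977/51360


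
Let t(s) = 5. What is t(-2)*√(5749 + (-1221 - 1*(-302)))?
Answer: 5*√4830 ≈ 347.49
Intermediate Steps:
t(-2)*√(5749 + (-1221 - 1*(-302))) = 5*√(5749 + (-1221 - 1*(-302))) = 5*√(5749 + (-1221 + 302)) = 5*√(5749 - 919) = 5*√4830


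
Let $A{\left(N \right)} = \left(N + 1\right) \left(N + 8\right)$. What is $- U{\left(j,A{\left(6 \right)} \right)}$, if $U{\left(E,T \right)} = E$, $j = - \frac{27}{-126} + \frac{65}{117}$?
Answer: $- \frac{97}{126} \approx -0.76984$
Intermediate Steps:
$j = \frac{97}{126}$ ($j = \left(-27\right) \left(- \frac{1}{126}\right) + 65 \cdot \frac{1}{117} = \frac{3}{14} + \frac{5}{9} = \frac{97}{126} \approx 0.76984$)
$A{\left(N \right)} = \left(1 + N\right) \left(8 + N\right)$
$- U{\left(j,A{\left(6 \right)} \right)} = \left(-1\right) \frac{97}{126} = - \frac{97}{126}$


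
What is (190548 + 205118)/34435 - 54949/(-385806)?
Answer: 154542485611/13285229610 ≈ 11.633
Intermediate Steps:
(190548 + 205118)/34435 - 54949/(-385806) = 395666*(1/34435) - 54949*(-1/385806) = 395666/34435 + 54949/385806 = 154542485611/13285229610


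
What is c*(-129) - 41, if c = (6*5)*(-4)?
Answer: 15439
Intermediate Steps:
c = -120 (c = 30*(-4) = -120)
c*(-129) - 41 = -120*(-129) - 41 = 15480 - 41 = 15439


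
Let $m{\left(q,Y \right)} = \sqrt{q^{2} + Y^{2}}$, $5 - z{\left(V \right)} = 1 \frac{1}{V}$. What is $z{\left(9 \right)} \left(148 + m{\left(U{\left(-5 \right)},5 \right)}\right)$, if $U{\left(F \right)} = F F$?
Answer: $\frac{6512}{9} + \frac{220 \sqrt{26}}{9} \approx 848.2$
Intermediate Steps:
$U{\left(F \right)} = F^{2}$
$z{\left(V \right)} = 5 - \frac{1}{V}$ ($z{\left(V \right)} = 5 - 1 \frac{1}{V} = 5 - \frac{1}{V}$)
$m{\left(q,Y \right)} = \sqrt{Y^{2} + q^{2}}$
$z{\left(9 \right)} \left(148 + m{\left(U{\left(-5 \right)},5 \right)}\right) = \left(5 - \frac{1}{9}\right) \left(148 + \sqrt{5^{2} + \left(\left(-5\right)^{2}\right)^{2}}\right) = \left(5 - \frac{1}{9}\right) \left(148 + \sqrt{25 + 25^{2}}\right) = \left(5 - \frac{1}{9}\right) \left(148 + \sqrt{25 + 625}\right) = \frac{44 \left(148 + \sqrt{650}\right)}{9} = \frac{44 \left(148 + 5 \sqrt{26}\right)}{9} = \frac{6512}{9} + \frac{220 \sqrt{26}}{9}$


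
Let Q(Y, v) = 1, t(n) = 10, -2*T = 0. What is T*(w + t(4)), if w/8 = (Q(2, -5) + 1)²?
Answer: 0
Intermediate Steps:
T = 0 (T = -½*0 = 0)
w = 32 (w = 8*(1 + 1)² = 8*2² = 8*4 = 32)
T*(w + t(4)) = 0*(32 + 10) = 0*42 = 0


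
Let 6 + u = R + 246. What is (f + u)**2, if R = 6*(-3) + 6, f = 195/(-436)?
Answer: 9843219369/190096 ≈ 51780.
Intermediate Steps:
f = -195/436 (f = 195*(-1/436) = -195/436 ≈ -0.44725)
R = -12 (R = -18 + 6 = -12)
u = 228 (u = -6 + (-12 + 246) = -6 + 234 = 228)
(f + u)**2 = (-195/436 + 228)**2 = (99213/436)**2 = 9843219369/190096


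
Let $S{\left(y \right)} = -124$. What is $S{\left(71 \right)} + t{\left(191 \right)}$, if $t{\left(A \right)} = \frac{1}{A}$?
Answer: $- \frac{23683}{191} \approx -123.99$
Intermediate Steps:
$S{\left(71 \right)} + t{\left(191 \right)} = -124 + \frac{1}{191} = - \frac{23683}{191}$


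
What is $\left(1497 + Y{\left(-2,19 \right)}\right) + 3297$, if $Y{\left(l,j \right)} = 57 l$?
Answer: $4680$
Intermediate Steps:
$\left(1497 + Y{\left(-2,19 \right)}\right) + 3297 = \left(1497 + 57 \left(-2\right)\right) + 3297 = \left(1497 - 114\right) + 3297 = 1383 + 3297 = 4680$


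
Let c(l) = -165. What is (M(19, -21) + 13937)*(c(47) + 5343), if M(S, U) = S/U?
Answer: 505127708/7 ≈ 7.2161e+7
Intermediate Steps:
(M(19, -21) + 13937)*(c(47) + 5343) = (19/(-21) + 13937)*(-165 + 5343) = (19*(-1/21) + 13937)*5178 = (-19/21 + 13937)*5178 = (292658/21)*5178 = 505127708/7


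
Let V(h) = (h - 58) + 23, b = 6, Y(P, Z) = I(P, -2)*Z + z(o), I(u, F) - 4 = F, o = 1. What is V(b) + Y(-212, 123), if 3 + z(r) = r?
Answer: 215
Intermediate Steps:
z(r) = -3 + r
I(u, F) = 4 + F
Y(P, Z) = -2 + 2*Z (Y(P, Z) = (4 - 2)*Z + (-3 + 1) = 2*Z - 2 = -2 + 2*Z)
V(h) = -35 + h (V(h) = (-58 + h) + 23 = -35 + h)
V(b) + Y(-212, 123) = (-35 + 6) + (-2 + 2*123) = -29 + (-2 + 246) = -29 + 244 = 215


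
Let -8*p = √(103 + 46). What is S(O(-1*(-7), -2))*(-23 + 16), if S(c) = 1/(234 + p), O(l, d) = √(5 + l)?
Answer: -14976/500605 - 8*√149/500605 ≈ -0.030111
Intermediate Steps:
p = -√149/8 (p = -√(103 + 46)/8 = -√149/8 ≈ -1.5258)
S(c) = 1/(234 - √149/8)
S(O(-1*(-7), -2))*(-23 + 16) = (14976/3504235 + 8*√149/3504235)*(-23 + 16) = (14976/3504235 + 8*√149/3504235)*(-7) = -14976/500605 - 8*√149/500605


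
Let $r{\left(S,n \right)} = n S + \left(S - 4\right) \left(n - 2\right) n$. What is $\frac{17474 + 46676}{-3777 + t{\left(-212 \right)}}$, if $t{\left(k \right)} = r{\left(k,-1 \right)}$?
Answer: $- \frac{64150}{4213} \approx -15.227$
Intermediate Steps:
$r{\left(S,n \right)} = S n + n \left(-4 + S\right) \left(-2 + n\right)$ ($r{\left(S,n \right)} = S n + \left(-4 + S\right) \left(-2 + n\right) n = S n + n \left(-4 + S\right) \left(-2 + n\right)$)
$t{\left(k \right)} = -12 + 2 k$ ($t{\left(k \right)} = - (8 - k - -4 + k \left(-1\right)) = - (8 - k + 4 - k) = - (12 - 2 k) = -12 + 2 k$)
$\frac{17474 + 46676}{-3777 + t{\left(-212 \right)}} = \frac{17474 + 46676}{-3777 + \left(-12 + 2 \left(-212\right)\right)} = \frac{64150}{-3777 - 436} = \frac{64150}{-4213} = 64150 \left(- \frac{1}{4213}\right) = - \frac{64150}{4213}$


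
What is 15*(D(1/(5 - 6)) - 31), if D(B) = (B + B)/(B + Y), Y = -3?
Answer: -915/2 ≈ -457.50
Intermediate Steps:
D(B) = 2*B/(-3 + B) (D(B) = (B + B)/(B - 3) = (2*B)/(-3 + B) = 2*B/(-3 + B))
15*(D(1/(5 - 6)) - 31) = 15*(2/((5 - 6)*(-3 + 1/(5 - 6))) - 31) = 15*(2/(-1*(-3 + 1/(-1))) - 31) = 15*(2*(-1)/(-3 - 1) - 31) = 15*(2*(-1)/(-4) - 31) = 15*(2*(-1)*(-¼) - 31) = 15*(½ - 31) = 15*(-61/2) = -915/2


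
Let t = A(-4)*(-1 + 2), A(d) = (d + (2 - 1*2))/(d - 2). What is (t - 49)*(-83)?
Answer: 12035/3 ≈ 4011.7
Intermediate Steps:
A(d) = d/(-2 + d) (A(d) = (d + (2 - 2))/(-2 + d) = (d + 0)/(-2 + d) = d/(-2 + d))
t = ⅔ (t = (-4/(-2 - 4))*(-1 + 2) = -4/(-6)*1 = -4*(-⅙)*1 = (⅔)*1 = ⅔ ≈ 0.66667)
(t - 49)*(-83) = (⅔ - 49)*(-83) = -145/3*(-83) = 12035/3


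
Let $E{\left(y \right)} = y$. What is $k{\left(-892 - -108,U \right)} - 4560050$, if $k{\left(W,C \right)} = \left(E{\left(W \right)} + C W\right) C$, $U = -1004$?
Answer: $-794057458$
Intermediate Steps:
$k{\left(W,C \right)} = C \left(W + C W\right)$ ($k{\left(W,C \right)} = \left(W + C W\right) C = C \left(W + C W\right)$)
$k{\left(-892 - -108,U \right)} - 4560050 = - 1004 \left(-892 - -108\right) \left(1 - 1004\right) - 4560050 = \left(-1004\right) \left(-892 + 108\right) \left(-1003\right) - 4560050 = \left(-1004\right) \left(-784\right) \left(-1003\right) - 4560050 = -789497408 - 4560050 = -794057458$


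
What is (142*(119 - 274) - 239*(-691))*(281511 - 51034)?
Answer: 32990247303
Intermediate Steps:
(142*(119 - 274) - 239*(-691))*(281511 - 51034) = (142*(-155) + 165149)*230477 = (-22010 + 165149)*230477 = 143139*230477 = 32990247303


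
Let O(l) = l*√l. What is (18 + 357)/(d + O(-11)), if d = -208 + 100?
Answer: -8100/2599 + 825*I*√11/2599 ≈ -3.1166 + 1.0528*I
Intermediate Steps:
d = -108
O(l) = l^(3/2)
(18 + 357)/(d + O(-11)) = (18 + 357)/(-108 + (-11)^(3/2)) = 375/(-108 - 11*I*√11)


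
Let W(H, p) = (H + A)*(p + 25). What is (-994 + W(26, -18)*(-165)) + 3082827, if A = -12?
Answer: 3065663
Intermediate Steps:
W(H, p) = (-12 + H)*(25 + p) (W(H, p) = (H - 12)*(p + 25) = (-12 + H)*(25 + p))
(-994 + W(26, -18)*(-165)) + 3082827 = (-994 + (-300 - 12*(-18) + 25*26 + 26*(-18))*(-165)) + 3082827 = (-994 + (-300 + 216 + 650 - 468)*(-165)) + 3082827 = (-994 + 98*(-165)) + 3082827 = (-994 - 16170) + 3082827 = -17164 + 3082827 = 3065663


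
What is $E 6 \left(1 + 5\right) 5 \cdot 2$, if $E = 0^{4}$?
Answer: $0$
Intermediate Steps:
$E = 0$
$E 6 \left(1 + 5\right) 5 \cdot 2 = 0 \cdot 6 \left(1 + 5\right) 5 \cdot 2 = 0 \cdot 6 \cdot 6 \cdot 5 \cdot 2 = 0 \cdot 6 \cdot 30 \cdot 2 = 0 \cdot 180 \cdot 2 = 0 \cdot 360 = 0$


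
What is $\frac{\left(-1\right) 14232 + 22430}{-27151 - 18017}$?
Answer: $- \frac{4099}{22584} \approx -0.1815$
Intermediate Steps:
$\frac{\left(-1\right) 14232 + 22430}{-27151 - 18017} = \frac{-14232 + 22430}{-45168} = 8198 \left(- \frac{1}{45168}\right) = - \frac{4099}{22584}$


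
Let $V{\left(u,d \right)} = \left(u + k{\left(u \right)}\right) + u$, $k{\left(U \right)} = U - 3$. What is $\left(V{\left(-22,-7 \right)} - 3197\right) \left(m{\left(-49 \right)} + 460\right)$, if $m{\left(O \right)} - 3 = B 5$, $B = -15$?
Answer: $-1267208$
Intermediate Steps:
$k{\left(U \right)} = -3 + U$ ($k{\left(U \right)} = U - 3 = -3 + U$)
$V{\left(u,d \right)} = -3 + 3 u$ ($V{\left(u,d \right)} = \left(u + \left(-3 + u\right)\right) + u = \left(-3 + 2 u\right) + u = -3 + 3 u$)
$m{\left(O \right)} = -72$ ($m{\left(O \right)} = 3 - 75 = -72$)
$\left(V{\left(-22,-7 \right)} - 3197\right) \left(m{\left(-49 \right)} + 460\right) = \left(\left(-3 + 3 \left(-22\right)\right) - 3197\right) \left(-72 + 460\right) = \left(\left(-3 - 66\right) - 3197\right) 388 = \left(-69 - 3197\right) 388 = \left(-3266\right) 388 = -1267208$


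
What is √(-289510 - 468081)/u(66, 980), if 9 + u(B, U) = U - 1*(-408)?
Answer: I*√757591/1379 ≈ 0.63118*I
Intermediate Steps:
u(B, U) = 399 + U (u(B, U) = -9 + (U - 1*(-408)) = -9 + (U + 408) = -9 + (408 + U) = 399 + U)
√(-289510 - 468081)/u(66, 980) = √(-289510 - 468081)/(399 + 980) = √(-757591)/1379 = (I*√757591)*(1/1379) = I*√757591/1379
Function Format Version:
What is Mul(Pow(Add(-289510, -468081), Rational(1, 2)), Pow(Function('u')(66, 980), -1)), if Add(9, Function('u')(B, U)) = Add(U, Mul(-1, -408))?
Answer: Mul(Rational(1, 1379), I, Pow(757591, Rational(1, 2))) ≈ Mul(0.63118, I)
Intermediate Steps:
Function('u')(B, U) = Add(399, U) (Function('u')(B, U) = Add(-9, Add(U, Mul(-1, -408))) = Add(-9, Add(U, 408)) = Add(-9, Add(408, U)) = Add(399, U))
Mul(Pow(Add(-289510, -468081), Rational(1, 2)), Pow(Function('u')(66, 980), -1)) = Mul(Pow(Add(-289510, -468081), Rational(1, 2)), Pow(Add(399, 980), -1)) = Mul(Pow(-757591, Rational(1, 2)), Pow(1379, -1)) = Mul(Mul(I, Pow(757591, Rational(1, 2))), Rational(1, 1379)) = Mul(Rational(1, 1379), I, Pow(757591, Rational(1, 2)))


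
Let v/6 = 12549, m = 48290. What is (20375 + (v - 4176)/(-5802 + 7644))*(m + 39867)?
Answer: 552477979546/307 ≈ 1.7996e+9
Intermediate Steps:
v = 75294 (v = 6*12549 = 75294)
(20375 + (v - 4176)/(-5802 + 7644))*(m + 39867) = (20375 + (75294 - 4176)/(-5802 + 7644))*(48290 + 39867) = (20375 + 71118/1842)*88157 = (20375 + 71118*(1/1842))*88157 = (20375 + 11853/307)*88157 = (6266978/307)*88157 = 552477979546/307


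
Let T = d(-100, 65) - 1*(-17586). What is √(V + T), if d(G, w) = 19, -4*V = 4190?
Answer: √66230/2 ≈ 128.68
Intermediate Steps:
V = -2095/2 (V = -¼*4190 = -2095/2 ≈ -1047.5)
T = 17605 (T = 19 - 1*(-17586) = 19 + 17586 = 17605)
√(V + T) = √(-2095/2 + 17605) = √(33115/2) = √66230/2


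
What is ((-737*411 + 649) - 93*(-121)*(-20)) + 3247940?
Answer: 2720622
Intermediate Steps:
((-737*411 + 649) - 93*(-121)*(-20)) + 3247940 = ((-302907 + 649) + 11253*(-20)) + 3247940 = (-302258 - 225060) + 3247940 = -527318 + 3247940 = 2720622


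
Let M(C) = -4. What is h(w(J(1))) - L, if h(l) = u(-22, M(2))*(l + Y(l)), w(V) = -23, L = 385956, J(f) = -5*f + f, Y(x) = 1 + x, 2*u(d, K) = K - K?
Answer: -385956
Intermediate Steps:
u(d, K) = 0 (u(d, K) = (K - K)/2 = (1/2)*0 = 0)
J(f) = -4*f
h(l) = 0 (h(l) = 0*(l + (1 + l)) = 0*(1 + 2*l) = 0)
h(w(J(1))) - L = 0 - 1*385956 = 0 - 385956 = -385956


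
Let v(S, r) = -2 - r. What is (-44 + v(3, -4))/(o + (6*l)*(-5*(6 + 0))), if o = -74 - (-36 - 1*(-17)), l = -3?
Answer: -42/485 ≈ -0.086598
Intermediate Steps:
o = -55 (o = -74 - (-36 + 17) = -74 - 1*(-19) = -74 + 19 = -55)
(-44 + v(3, -4))/(o + (6*l)*(-5*(6 + 0))) = (-44 + (-2 - 1*(-4)))/(-55 + (6*(-3))*(-5*(6 + 0))) = (-44 + (-2 + 4))/(-55 - (-90)*6) = (-44 + 2)/(-55 - 18*(-30)) = -42/(-55 + 540) = -42/485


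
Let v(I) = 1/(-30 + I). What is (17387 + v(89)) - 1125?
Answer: 959459/59 ≈ 16262.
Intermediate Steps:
(17387 + v(89)) - 1125 = (17387 + 1/(-30 + 89)) - 1125 = (17387 + 1/59) - 1125 = 1025834/59 - 1125 = 959459/59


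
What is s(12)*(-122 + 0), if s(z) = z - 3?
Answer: -1098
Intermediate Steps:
s(z) = -3 + z
s(12)*(-122 + 0) = (-3 + 12)*(-122 + 0) = 9*(-122) = -1098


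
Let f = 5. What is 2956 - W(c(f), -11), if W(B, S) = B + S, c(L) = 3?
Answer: 2964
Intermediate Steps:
2956 - W(c(f), -11) = 2956 - (3 - 11) = 2956 - 1*(-8) = 2956 + 8 = 2964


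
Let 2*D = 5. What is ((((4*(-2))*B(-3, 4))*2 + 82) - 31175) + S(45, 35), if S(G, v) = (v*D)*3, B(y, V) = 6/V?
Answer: -61709/2 ≈ -30855.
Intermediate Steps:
D = 5/2 (D = (½)*5 = 5/2 ≈ 2.5000)
S(G, v) = 15*v/2 (S(G, v) = (v*(5/2))*3 = (5*v/2)*3 = 15*v/2)
((((4*(-2))*B(-3, 4))*2 + 82) - 31175) + S(45, 35) = ((((4*(-2))*(6/4))*2 + 82) - 31175) + (15/2)*35 = ((-48/4*2 + 82) - 31175) + 525/2 = ((-8*3/2*2 + 82) - 31175) + 525/2 = ((-12*2 + 82) - 31175) + 525/2 = ((-24 + 82) - 31175) + 525/2 = (58 - 31175) + 525/2 = -31117 + 525/2 = -61709/2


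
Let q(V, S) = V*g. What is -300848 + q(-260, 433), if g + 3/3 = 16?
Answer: -304748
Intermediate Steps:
g = 15 (g = -1 + 16 = 15)
q(V, S) = 15*V (q(V, S) = V*15 = 15*V)
-300848 + q(-260, 433) = -300848 + 15*(-260) = -300848 - 3900 = -304748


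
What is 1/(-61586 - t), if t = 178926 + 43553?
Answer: -1/284065 ≈ -3.5203e-6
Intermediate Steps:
t = 222479
1/(-61586 - t) = 1/(-61586 - 1*222479) = 1/(-61586 - 222479) = 1/(-284065) = -1/284065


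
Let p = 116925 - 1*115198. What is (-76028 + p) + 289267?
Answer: 214966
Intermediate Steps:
p = 1727 (p = 116925 - 115198 = 1727)
(-76028 + p) + 289267 = (-76028 + 1727) + 289267 = -74301 + 289267 = 214966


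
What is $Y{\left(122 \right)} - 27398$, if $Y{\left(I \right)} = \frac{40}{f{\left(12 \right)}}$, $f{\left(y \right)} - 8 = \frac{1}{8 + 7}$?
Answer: $- \frac{3314558}{121} \approx -27393.0$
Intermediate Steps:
$f{\left(y \right)} = \frac{121}{15}$ ($f{\left(y \right)} = 8 + \frac{1}{8 + 7} = 8 + \frac{1}{15} = \frac{121}{15}$)
$Y{\left(I \right)} = \frac{600}{121}$ ($Y{\left(I \right)} = \frac{40}{\frac{121}{15}} = 40 \cdot \frac{15}{121} = \frac{600}{121}$)
$Y{\left(122 \right)} - 27398 = \frac{600}{121} - 27398 = - \frac{3314558}{121}$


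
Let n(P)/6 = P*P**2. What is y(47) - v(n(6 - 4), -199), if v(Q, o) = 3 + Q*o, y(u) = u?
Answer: 9596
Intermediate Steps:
n(P) = 6*P**3 (n(P) = 6*(P*P**2) = 6*P**3)
y(47) - v(n(6 - 4), -199) = 47 - (3 + (6*(6 - 4)**3)*(-199)) = 47 - (3 + (6*2**3)*(-199)) = 47 - (3 + (6*8)*(-199)) = 47 - (3 + 48*(-199)) = 47 - (3 - 9552) = 47 - 1*(-9549) = 47 + 9549 = 9596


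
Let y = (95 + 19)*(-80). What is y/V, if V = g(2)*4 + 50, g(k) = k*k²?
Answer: -4560/41 ≈ -111.22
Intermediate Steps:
g(k) = k³
V = 82 (V = 2³*4 + 50 = 8*4 + 50 = 32 + 50 = 82)
y = -9120 (y = 114*(-80) = -9120)
y/V = -9120/82 = -9120*1/82 = -4560/41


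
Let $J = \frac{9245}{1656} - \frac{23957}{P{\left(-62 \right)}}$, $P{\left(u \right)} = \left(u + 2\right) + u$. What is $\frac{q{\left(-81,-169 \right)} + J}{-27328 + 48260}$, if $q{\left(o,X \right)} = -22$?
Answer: $\frac{18177989}{2114466912} \approx 0.008597$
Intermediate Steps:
$P{\left(u \right)} = 2 + 2 u$ ($P{\left(u \right)} = \left(2 + u\right) + u = 2 + 2 u$)
$J = \frac{20400341}{101016}$ ($J = \frac{9245}{1656} - \frac{23957}{2 + 2 \left(-62\right)} = 9245 \cdot \frac{1}{1656} - \frac{23957}{2 - 124} = \frac{9245}{1656} - \frac{23957}{-122} = \frac{9245}{1656} - - \frac{23957}{122} = \frac{9245}{1656} + \frac{23957}{122} = \frac{20400341}{101016} \approx 201.95$)
$\frac{q{\left(-81,-169 \right)} + J}{-27328 + 48260} = \frac{-22 + \frac{20400341}{101016}}{-27328 + 48260} = \frac{18177989}{101016 \cdot 20932} = \frac{18177989}{101016} \cdot \frac{1}{20932} = \frac{18177989}{2114466912}$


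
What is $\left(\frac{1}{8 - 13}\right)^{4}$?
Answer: $\frac{1}{625} \approx 0.0016$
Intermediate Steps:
$\left(\frac{1}{8 - 13}\right)^{4} = \left(\frac{1}{-5}\right)^{4} = \left(- \frac{1}{5}\right)^{4} = \frac{1}{625}$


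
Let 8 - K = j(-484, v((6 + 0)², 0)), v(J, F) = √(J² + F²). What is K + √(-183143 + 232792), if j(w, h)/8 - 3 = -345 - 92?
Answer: 3480 + √49649 ≈ 3702.8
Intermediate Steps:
v(J, F) = √(F² + J²)
j(w, h) = -3472 (j(w, h) = 24 + 8*(-345 - 92) = 24 + 8*(-437) = 24 - 3496 = -3472)
K = 3480 (K = 8 - 1*(-3472) = 8 + 3472 = 3480)
K + √(-183143 + 232792) = 3480 + √(-183143 + 232792) = 3480 + √49649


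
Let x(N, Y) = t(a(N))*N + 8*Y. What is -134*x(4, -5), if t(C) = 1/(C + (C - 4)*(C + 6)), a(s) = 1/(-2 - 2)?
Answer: 2125776/395 ≈ 5381.7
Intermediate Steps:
a(s) = -1/4 (a(s) = 1/(-4) = -1/4)
t(C) = 1/(C + (-4 + C)*(6 + C))
x(N, Y) = 8*Y - 16*N/395 (x(N, Y) = N/(-24 + (-1/4)**2 + 3*(-1/4)) + 8*Y = N/(-24 + 1/16 - 3/4) + 8*Y = N/(-395/16) + 8*Y = -16*N/395 + 8*Y = 8*Y - 16*N/395)
-134*x(4, -5) = -134*(8*(-5) - 16/395*4) = -134*(-40 - 64/395) = -134*(-15864/395) = 2125776/395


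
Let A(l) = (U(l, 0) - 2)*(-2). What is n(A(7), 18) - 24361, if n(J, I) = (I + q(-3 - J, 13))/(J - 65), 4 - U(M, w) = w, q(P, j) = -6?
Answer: -560307/23 ≈ -24361.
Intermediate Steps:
U(M, w) = 4 - w
A(l) = -4 (A(l) = ((4 - 1*0) - 2)*(-2) = ((4 + 0) - 2)*(-2) = (4 - 2)*(-2) = 2*(-2) = -4)
n(J, I) = (-6 + I)/(-65 + J) (n(J, I) = (I - 6)/(J - 65) = (-6 + I)/(-65 + J))
n(A(7), 18) - 24361 = (-6 + 18)/(-65 - 4) - 24361 = 12/(-69) - 24361 = -1/69*12 - 24361 = -4/23 - 24361 = -560307/23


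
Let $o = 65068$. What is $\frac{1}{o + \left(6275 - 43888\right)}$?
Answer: $\frac{1}{27455} \approx 3.6423 \cdot 10^{-5}$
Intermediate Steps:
$\frac{1}{o + \left(6275 - 43888\right)} = \frac{1}{65068 + \left(6275 - 43888\right)} = \frac{1}{65068 - 37613} = \frac{1}{27455}$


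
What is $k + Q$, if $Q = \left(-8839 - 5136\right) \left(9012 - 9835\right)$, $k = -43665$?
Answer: $11457760$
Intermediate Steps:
$Q = 11501425$ ($Q = \left(-13975\right) \left(-823\right) = 11501425$)
$k + Q = -43665 + 11501425 = 11457760$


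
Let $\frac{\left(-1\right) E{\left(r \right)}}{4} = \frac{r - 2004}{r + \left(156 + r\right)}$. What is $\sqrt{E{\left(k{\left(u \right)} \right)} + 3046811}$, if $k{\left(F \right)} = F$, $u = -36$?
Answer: $\frac{\sqrt{149298499}}{7} \approx 1745.5$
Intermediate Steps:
$E{\left(r \right)} = - \frac{4 \left(-2004 + r\right)}{156 + 2 r}$ ($E{\left(r \right)} = - 4 \frac{r - 2004}{r + \left(156 + r\right)} = - 4 \frac{-2004 + r}{156 + 2 r} = - \frac{4 \left(-2004 + r\right)}{156 + 2 r}$)
$\sqrt{E{\left(k{\left(u \right)} \right)} + 3046811} = \sqrt{\frac{2 \left(2004 - -36\right)}{78 - 36} + 3046811} = \sqrt{\frac{2 \left(2004 + 36\right)}{42} + 3046811} = \sqrt{2 \cdot \frac{1}{42} \cdot 2040 + 3046811} = \sqrt{\frac{680}{7} + 3046811} = \sqrt{\frac{21328357}{7}} = \frac{\sqrt{149298499}}{7}$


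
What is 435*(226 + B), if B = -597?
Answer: -161385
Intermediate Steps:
435*(226 + B) = 435*(226 - 597) = 435*(-371) = -161385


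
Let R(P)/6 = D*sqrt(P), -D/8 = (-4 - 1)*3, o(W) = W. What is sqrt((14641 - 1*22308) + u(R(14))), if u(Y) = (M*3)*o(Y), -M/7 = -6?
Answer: sqrt(-7667 + 90720*sqrt(14)) ≈ 576.00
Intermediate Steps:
M = 42 (M = -7*(-6) = 42)
D = 120 (D = -8*(-4 - 1)*3 = -(-40)*3 = -8*(-15) = 120)
R(P) = 720*sqrt(P) (R(P) = 6*(120*sqrt(P)) = 720*sqrt(P))
u(Y) = 126*Y (u(Y) = (42*3)*Y = 126*Y)
sqrt((14641 - 1*22308) + u(R(14))) = sqrt((14641 - 1*22308) + 126*(720*sqrt(14))) = sqrt((14641 - 22308) + 90720*sqrt(14)) = sqrt(-7667 + 90720*sqrt(14))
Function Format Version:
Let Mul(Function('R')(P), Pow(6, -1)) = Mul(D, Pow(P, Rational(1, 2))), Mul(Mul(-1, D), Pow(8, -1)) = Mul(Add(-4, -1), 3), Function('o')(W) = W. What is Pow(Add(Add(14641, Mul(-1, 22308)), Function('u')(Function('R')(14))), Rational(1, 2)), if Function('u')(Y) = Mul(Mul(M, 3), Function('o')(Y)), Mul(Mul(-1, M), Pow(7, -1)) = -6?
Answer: Pow(Add(-7667, Mul(90720, Pow(14, Rational(1, 2)))), Rational(1, 2)) ≈ 576.00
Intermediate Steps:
M = 42 (M = Mul(-7, -6) = 42)
D = 120 (D = Mul(-8, Mul(Add(-4, -1), 3)) = Mul(-8, Mul(-5, 3)) = Mul(-8, -15) = 120)
Function('R')(P) = Mul(720, Pow(P, Rational(1, 2))) (Function('R')(P) = Mul(6, Mul(120, Pow(P, Rational(1, 2)))) = Mul(720, Pow(P, Rational(1, 2))))
Function('u')(Y) = Mul(126, Y) (Function('u')(Y) = Mul(Mul(42, 3), Y) = Mul(126, Y))
Pow(Add(Add(14641, Mul(-1, 22308)), Function('u')(Function('R')(14))), Rational(1, 2)) = Pow(Add(Add(14641, Mul(-1, 22308)), Mul(126, Mul(720, Pow(14, Rational(1, 2))))), Rational(1, 2)) = Pow(Add(Add(14641, -22308), Mul(90720, Pow(14, Rational(1, 2)))), Rational(1, 2)) = Pow(Add(-7667, Mul(90720, Pow(14, Rational(1, 2)))), Rational(1, 2))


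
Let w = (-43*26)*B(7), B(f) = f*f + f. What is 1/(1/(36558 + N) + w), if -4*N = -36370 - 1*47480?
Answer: -115041/7202486926 ≈ -1.5972e-5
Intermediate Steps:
B(f) = f + f**2 (B(f) = f**2 + f = f + f**2)
N = 41925/2 (N = -(-36370 - 1*47480)/4 = -(-36370 - 47480)/4 = -1/4*(-83850) = 41925/2 ≈ 20963.)
w = -62608 (w = (-43*26)*(7*(1 + 7)) = -7826*8 = -1118*56 = -62608)
1/(1/(36558 + N) + w) = 1/(1/(36558 + 41925/2) - 62608) = 1/(1/(115041/2) - 62608) = 1/(2/115041 - 62608) = 1/(-7202486926/115041) = -115041/7202486926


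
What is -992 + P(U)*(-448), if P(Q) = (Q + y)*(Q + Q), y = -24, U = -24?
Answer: -1033184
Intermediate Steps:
P(Q) = 2*Q*(-24 + Q) (P(Q) = (Q - 24)*(Q + Q) = (-24 + Q)*(2*Q) = 2*Q*(-24 + Q))
-992 + P(U)*(-448) = -992 + (2*(-24)*(-24 - 24))*(-448) = -992 + (2*(-24)*(-48))*(-448) = -992 + 2304*(-448) = -992 - 1032192 = -1033184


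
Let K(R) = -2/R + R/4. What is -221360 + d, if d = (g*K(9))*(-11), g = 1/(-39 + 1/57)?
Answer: -536575253/2424 ≈ -2.2136e+5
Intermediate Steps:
K(R) = -2/R + R/4 (K(R) = -2/R + R*(¼) = -2/R + R/4)
g = -57/2222 (g = 1/(-39 + 1/57) = 1/(-2222/57) = -57/2222 ≈ -0.025653)
d = 1387/2424 (d = -57*(-2/9 + (¼)*9)/2222*(-11) = -57*(-2*⅑ + 9/4)/2222*(-11) = -57*(-2/9 + 9/4)/2222*(-11) = -57/2222*73/36*(-11) = -1387/26664*(-11) = 1387/2424 ≈ 0.57220)
-221360 + d = -221360 + 1387/2424 = -536575253/2424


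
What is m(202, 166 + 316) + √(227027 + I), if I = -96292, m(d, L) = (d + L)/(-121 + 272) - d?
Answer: -29818/151 + √130735 ≈ 164.10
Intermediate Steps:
m(d, L) = -150*d/151 + L/151 (m(d, L) = (L + d)/151 - d = (L + d)*(1/151) - d = (L/151 + d/151) - d = -150*d/151 + L/151)
m(202, 166 + 316) + √(227027 + I) = (-150/151*202 + (166 + 316)/151) + √(227027 - 96292) = (-30300/151 + (1/151)*482) + √130735 = (-30300/151 + 482/151) + √130735 = -29818/151 + √130735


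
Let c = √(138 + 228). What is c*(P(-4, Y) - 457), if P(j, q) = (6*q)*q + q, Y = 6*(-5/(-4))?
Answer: -112*√366 ≈ -2142.7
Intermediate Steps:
c = √366 ≈ 19.131
Y = 15/2 (Y = 6*(-5*(-¼)) = 6*(5/4) = 15/2 ≈ 7.5000)
P(j, q) = q + 6*q² (P(j, q) = 6*q² + q = q + 6*q²)
c*(P(-4, Y) - 457) = √366*(15*(1 + 6*(15/2))/2 - 457) = √366*(15*(1 + 45)/2 - 457) = √366*((15/2)*46 - 457) = √366*(345 - 457) = √366*(-112) = -112*√366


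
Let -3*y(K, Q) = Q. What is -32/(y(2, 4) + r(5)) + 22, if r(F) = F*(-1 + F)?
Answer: 142/7 ≈ 20.286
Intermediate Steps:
y(K, Q) = -Q/3
-32/(y(2, 4) + r(5)) + 22 = -32/(-⅓*4 + 5*(-1 + 5)) + 22 = -32/(-4/3 + 5*4) + 22 = -32/(-4/3 + 20) + 22 = -32/(56/3) + 22 = (3/56)*(-32) + 22 = -12/7 + 22 = 142/7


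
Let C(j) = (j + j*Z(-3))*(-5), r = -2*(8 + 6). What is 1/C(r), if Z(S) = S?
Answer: -1/280 ≈ -0.0035714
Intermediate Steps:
r = -28 (r = -2*14 = -28)
C(j) = 10*j (C(j) = (j + j*(-3))*(-5) = (j - 3*j)*(-5) = -2*j*(-5) = 10*j)
1/C(r) = 1/(10*(-28)) = 1/(-280) = -1/280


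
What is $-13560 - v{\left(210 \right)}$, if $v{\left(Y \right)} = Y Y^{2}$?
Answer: $-9274560$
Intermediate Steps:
$v{\left(Y \right)} = Y^{3}$
$-13560 - v{\left(210 \right)} = -13560 - 210^{3} = -13560 - 9261000 = -9274560$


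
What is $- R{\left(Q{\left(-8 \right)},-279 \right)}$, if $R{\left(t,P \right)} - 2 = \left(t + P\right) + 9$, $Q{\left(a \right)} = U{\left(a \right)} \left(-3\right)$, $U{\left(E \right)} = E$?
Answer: $244$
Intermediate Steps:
$Q{\left(a \right)} = - 3 a$ ($Q{\left(a \right)} = a \left(-3\right) = - 3 a$)
$R{\left(t,P \right)} = 11 + P + t$ ($R{\left(t,P \right)} = 2 + \left(\left(t + P\right) + 9\right) = 2 + \left(\left(P + t\right) + 9\right) = 2 + \left(9 + P + t\right) = 11 + P + t$)
$- R{\left(Q{\left(-8 \right)},-279 \right)} = - (11 - 279 - -24) = - (11 - 279 + 24) = \left(-1\right) \left(-244\right) = 244$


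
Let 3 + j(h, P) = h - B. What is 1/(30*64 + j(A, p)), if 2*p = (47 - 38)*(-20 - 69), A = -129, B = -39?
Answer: 1/1827 ≈ 0.00054735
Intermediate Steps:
p = -801/2 (p = ((47 - 38)*(-20 - 69))/2 = (9*(-89))/2 = (½)*(-801) = -801/2 ≈ -400.50)
j(h, P) = 36 + h (j(h, P) = -3 + (h - 1*(-39)) = -3 + (h + 39) = -3 + (39 + h) = 36 + h)
1/(30*64 + j(A, p)) = 1/(30*64 + (36 - 129)) = 1/(1920 - 93) = 1/1827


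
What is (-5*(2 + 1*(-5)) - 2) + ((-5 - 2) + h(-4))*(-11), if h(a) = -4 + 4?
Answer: 90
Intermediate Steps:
h(a) = 0
(-5*(2 + 1*(-5)) - 2) + ((-5 - 2) + h(-4))*(-11) = (-5*(2 + 1*(-5)) - 2) + ((-5 - 2) + 0)*(-11) = (-5*(2 - 5) - 2) + (-7 + 0)*(-11) = (-5*(-3) - 2) - 7*(-11) = (15 - 2) + 77 = 13 + 77 = 90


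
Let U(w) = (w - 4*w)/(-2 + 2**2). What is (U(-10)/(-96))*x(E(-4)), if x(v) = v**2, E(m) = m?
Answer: -5/2 ≈ -2.5000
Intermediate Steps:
U(w) = -3*w/2 (U(w) = (-3*w)/(-2 + 4) = -3*w/2)
(U(-10)/(-96))*x(E(-4)) = (-3/2*(-10)/(-96))*(-4)**2 = (15*(-1/96))*16 = -5/32*16 = -5/2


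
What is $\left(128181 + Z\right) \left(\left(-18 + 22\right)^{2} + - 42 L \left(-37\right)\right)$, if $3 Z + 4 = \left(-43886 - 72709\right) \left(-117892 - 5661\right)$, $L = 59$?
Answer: $\frac{1321063282928948}{3} \approx 4.4035 \cdot 10^{14}$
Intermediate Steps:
$Z = \frac{14405662031}{3}$ ($Z = - \frac{4}{3} + \frac{\left(-43886 - 72709\right) \left(-117892 - 5661\right)}{3} = - \frac{4}{3} + \frac{\left(-116595\right) \left(-123553\right)}{3} = - \frac{4}{3} + \frac{1}{3} \cdot 14405662035 = - \frac{4}{3} + 4801887345 = \frac{14405662031}{3} \approx 4.8019 \cdot 10^{9}$)
$\left(128181 + Z\right) \left(\left(-18 + 22\right)^{2} + - 42 L \left(-37\right)\right) = \left(128181 + \frac{14405662031}{3}\right) \left(\left(-18 + 22\right)^{2} + \left(-42\right) 59 \left(-37\right)\right) = \frac{14406046574 \left(4^{2} - -91686\right)}{3} = \frac{14406046574 \left(16 + 91686\right)}{3} = \frac{14406046574}{3} \cdot 91702 = \frac{1321063282928948}{3}$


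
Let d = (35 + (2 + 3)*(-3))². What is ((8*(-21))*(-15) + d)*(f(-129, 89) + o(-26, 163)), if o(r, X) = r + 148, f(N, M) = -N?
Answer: 732920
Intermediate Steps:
o(r, X) = 148 + r
d = 400 (d = (35 + 5*(-3))² = (35 - 15)² = 20² = 400)
((8*(-21))*(-15) + d)*(f(-129, 89) + o(-26, 163)) = ((8*(-21))*(-15) + 400)*(-1*(-129) + (148 - 26)) = (-168*(-15) + 400)*(129 + 122) = (2520 + 400)*251 = 2920*251 = 732920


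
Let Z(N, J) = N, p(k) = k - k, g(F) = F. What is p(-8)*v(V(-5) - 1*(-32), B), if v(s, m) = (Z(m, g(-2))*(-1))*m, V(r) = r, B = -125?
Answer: 0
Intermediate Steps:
p(k) = 0
v(s, m) = -m² (v(s, m) = (m*(-1))*m = (-m)*m = -m²)
p(-8)*v(V(-5) - 1*(-32), B) = 0*(-1*(-125)²) = 0*(-1*15625) = 0*(-15625) = 0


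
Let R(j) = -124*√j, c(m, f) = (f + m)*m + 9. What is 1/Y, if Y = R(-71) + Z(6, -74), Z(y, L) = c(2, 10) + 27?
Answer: 15/273824 + 31*I*√71/273824 ≈ 5.478e-5 + 0.00095394*I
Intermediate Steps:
c(m, f) = 9 + m*(f + m) (c(m, f) = m*(f + m) + 9 = 9 + m*(f + m))
Z(y, L) = 60 (Z(y, L) = (9 + 2² + 10*2) + 27 = (9 + 4 + 20) + 27 = 33 + 27 = 60)
Y = 60 - 124*I*√71 (Y = -124*I*√71 + 60 = 60 - 124*I*√71 ≈ 60.0 - 1044.8*I)
1/Y = 1/(60 - 124*I*√71)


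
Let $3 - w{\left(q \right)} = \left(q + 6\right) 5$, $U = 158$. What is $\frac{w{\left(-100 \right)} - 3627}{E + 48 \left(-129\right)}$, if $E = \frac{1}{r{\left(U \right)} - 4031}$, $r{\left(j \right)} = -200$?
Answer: $\frac{13344574}{26198353} \approx 0.50937$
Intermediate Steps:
$w{\left(q \right)} = -27 - 5 q$ ($w{\left(q \right)} = 3 - \left(q + 6\right) 5 = 3 - \left(6 + q\right) 5 = 3 - \left(30 + 5 q\right) = -27 - 5 q$)
$E = - \frac{1}{4231}$ ($E = \frac{1}{-200 - 4031} = \frac{1}{-4231} = - \frac{1}{4231} \approx -0.00023635$)
$\frac{w{\left(-100 \right)} - 3627}{E + 48 \left(-129\right)} = \frac{\left(-27 - -500\right) - 3627}{- \frac{1}{4231} + 48 \left(-129\right)} = \frac{\left(-27 + 500\right) - 3627}{- \frac{1}{4231} - 6192} = \frac{473 - 3627}{- \frac{26198353}{4231}} = \left(-3154\right) \left(- \frac{4231}{26198353}\right) = \frac{13344574}{26198353}$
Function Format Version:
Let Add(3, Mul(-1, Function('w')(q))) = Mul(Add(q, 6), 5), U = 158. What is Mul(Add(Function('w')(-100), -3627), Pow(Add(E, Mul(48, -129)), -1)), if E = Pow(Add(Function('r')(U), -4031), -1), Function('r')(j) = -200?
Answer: Rational(13344574, 26198353) ≈ 0.50937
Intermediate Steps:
Function('w')(q) = Add(-27, Mul(-5, q)) (Function('w')(q) = Add(3, Mul(-1, Mul(Add(q, 6), 5))) = Add(3, Mul(-1, Mul(Add(6, q), 5))) = Add(3, Mul(-1, Add(30, Mul(5, q)))) = Add(3, Add(-30, Mul(-5, q))) = Add(-27, Mul(-5, q)))
E = Rational(-1, 4231) (E = Pow(Add(-200, -4031), -1) = Pow(-4231, -1) = Rational(-1, 4231) ≈ -0.00023635)
Mul(Add(Function('w')(-100), -3627), Pow(Add(E, Mul(48, -129)), -1)) = Mul(Add(Add(-27, Mul(-5, -100)), -3627), Pow(Add(Rational(-1, 4231), Mul(48, -129)), -1)) = Mul(Add(Add(-27, 500), -3627), Pow(Add(Rational(-1, 4231), -6192), -1)) = Mul(Add(473, -3627), Pow(Rational(-26198353, 4231), -1)) = Mul(-3154, Rational(-4231, 26198353)) = Rational(13344574, 26198353)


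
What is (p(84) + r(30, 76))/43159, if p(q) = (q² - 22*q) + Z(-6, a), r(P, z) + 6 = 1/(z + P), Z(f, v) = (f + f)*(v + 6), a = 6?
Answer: 536149/4574854 ≈ 0.11719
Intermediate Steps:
Z(f, v) = 2*f*(6 + v) (Z(f, v) = (2*f)*(6 + v) = 2*f*(6 + v))
r(P, z) = -6 + 1/(P + z) (r(P, z) = -6 + 1/(z + P) = -6 + 1/(P + z))
p(q) = -144 + q² - 22*q (p(q) = (q² - 22*q) + 2*(-6)*(6 + 6) = (q² - 22*q) + 2*(-6)*12 = (q² - 22*q) - 144 = -144 + q² - 22*q)
(p(84) + r(30, 76))/43159 = ((-144 + 84² - 22*84) + (1 - 6*30 - 6*76)/(30 + 76))/43159 = ((-144 + 7056 - 1848) + (1 - 180 - 456)/106)*(1/43159) = (5064 + (1/106)*(-635))*(1/43159) = (5064 - 635/106)*(1/43159) = (536149/106)*(1/43159) = 536149/4574854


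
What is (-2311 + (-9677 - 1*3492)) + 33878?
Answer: 18398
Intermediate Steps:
(-2311 + (-9677 - 1*3492)) + 33878 = (-2311 + (-9677 - 3492)) + 33878 = (-2311 - 13169) + 33878 = -15480 + 33878 = 18398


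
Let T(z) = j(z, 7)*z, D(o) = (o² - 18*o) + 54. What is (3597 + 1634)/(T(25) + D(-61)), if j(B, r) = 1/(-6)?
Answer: 31386/29213 ≈ 1.0744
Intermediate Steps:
D(o) = 54 + o² - 18*o
j(B, r) = -⅙
T(z) = -z/6
(3597 + 1634)/(T(25) + D(-61)) = (3597 + 1634)/(-⅙*25 + (54 + (-61)² - 18*(-61))) = 5231/(-25/6 + (54 + 3721 + 1098)) = 5231/(-25/6 + 4873) = 5231/(29213/6) = 5231*(6/29213) = 31386/29213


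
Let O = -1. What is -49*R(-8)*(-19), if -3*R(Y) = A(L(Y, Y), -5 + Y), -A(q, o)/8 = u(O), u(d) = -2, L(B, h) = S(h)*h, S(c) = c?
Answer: -14896/3 ≈ -4965.3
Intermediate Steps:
L(B, h) = h² (L(B, h) = h*h = h²)
A(q, o) = 16 (A(q, o) = -8*(-2) = 16)
R(Y) = -16/3 (R(Y) = -⅓*16 = -16/3)
-49*R(-8)*(-19) = -49*(-16/3)*(-19) = (784/3)*(-19) = -14896/3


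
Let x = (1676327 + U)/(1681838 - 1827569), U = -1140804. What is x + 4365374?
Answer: 636169782871/145731 ≈ 4.3654e+6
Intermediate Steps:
x = -535523/145731 (x = (1676327 - 1140804)/(1681838 - 1827569) = 535523/(-145731) = 535523*(-1/145731) = -535523/145731 ≈ -3.6747)
x + 4365374 = -535523/145731 + 4365374 = 636169782871/145731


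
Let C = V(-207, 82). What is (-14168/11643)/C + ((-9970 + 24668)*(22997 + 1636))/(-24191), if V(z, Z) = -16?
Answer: -495928782839/33135978 ≈ -14966.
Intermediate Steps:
C = -16
(-14168/11643)/C + ((-9970 + 24668)*(22997 + 1636))/(-24191) = -14168/11643/(-16) + ((-9970 + 24668)*(22997 + 1636))/(-24191) = -14168*1/11643*(-1/16) + (14698*24633)*(-1/24191) = -14168/11643*(-1/16) + 362055834*(-1/24191) = 1771/23286 - 21297402/1423 = -495928782839/33135978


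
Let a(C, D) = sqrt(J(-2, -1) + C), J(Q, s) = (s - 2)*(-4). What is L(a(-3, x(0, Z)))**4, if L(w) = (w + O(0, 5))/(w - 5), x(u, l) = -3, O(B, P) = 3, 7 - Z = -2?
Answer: 81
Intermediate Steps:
Z = 9 (Z = 7 - 1*(-2) = 7 + 2 = 9)
J(Q, s) = 8 - 4*s (J(Q, s) = (-2 + s)*(-4) = 8 - 4*s)
a(C, D) = sqrt(12 + C) (a(C, D) = sqrt((8 - 4*(-1)) + C) = sqrt((8 + 4) + C) = sqrt(12 + C))
L(w) = (3 + w)/(-5 + w) (L(w) = (w + 3)/(w - 5) = (3 + w)/(-5 + w))
L(a(-3, x(0, Z)))**4 = ((3 + sqrt(12 - 3))/(-5 + sqrt(12 - 3)))**4 = ((3 + sqrt(9))/(-5 + sqrt(9)))**4 = ((3 + 3)/(-5 + 3))**4 = (6/(-2))**4 = (-1/2*6)**4 = (-3)**4 = 81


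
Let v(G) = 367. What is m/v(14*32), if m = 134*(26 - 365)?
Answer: -45426/367 ≈ -123.78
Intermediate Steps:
m = -45426 (m = 134*(-339) = -45426)
m/v(14*32) = -45426/367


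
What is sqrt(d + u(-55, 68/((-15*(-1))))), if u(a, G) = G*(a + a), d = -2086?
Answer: I*sqrt(23262)/3 ≈ 50.84*I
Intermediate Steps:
u(a, G) = 2*G*a (u(a, G) = G*(2*a) = 2*G*a)
sqrt(d + u(-55, 68/((-15*(-1))))) = sqrt(-2086 + 2*(68/((-15*(-1))))*(-55)) = sqrt(-2086 + 2*(68/15)*(-55)) = sqrt(-2086 - 1496/3) = sqrt(-7754/3) = I*sqrt(23262)/3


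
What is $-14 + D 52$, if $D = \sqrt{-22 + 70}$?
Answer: $-14 + 208 \sqrt{3} \approx 346.27$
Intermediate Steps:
$D = 4 \sqrt{3}$ ($D = \sqrt{48} = 4 \sqrt{3} \approx 6.9282$)
$-14 + D 52 = -14 + 4 \sqrt{3} \cdot 52 = -14 + 208 \sqrt{3}$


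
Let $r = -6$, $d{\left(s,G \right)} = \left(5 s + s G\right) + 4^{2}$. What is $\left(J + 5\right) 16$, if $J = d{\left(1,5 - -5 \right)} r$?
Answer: $-2896$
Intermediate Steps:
$d{\left(s,G \right)} = 16 + 5 s + G s$ ($d{\left(s,G \right)} = \left(5 s + G s\right) + 16 = 16 + 5 s + G s$)
$J = -186$ ($J = \left(16 + 5 \cdot 1 + \left(5 - -5\right) 1\right) \left(-6\right) = \left(16 + 5 + \left(5 + 5\right) 1\right) \left(-6\right) = \left(16 + 5 + 10 \cdot 1\right) \left(-6\right) = \left(16 + 5 + 10\right) \left(-6\right) = 31 \left(-6\right) = -186$)
$\left(J + 5\right) 16 = \left(-186 + 5\right) 16 = \left(-181\right) 16 = -2896$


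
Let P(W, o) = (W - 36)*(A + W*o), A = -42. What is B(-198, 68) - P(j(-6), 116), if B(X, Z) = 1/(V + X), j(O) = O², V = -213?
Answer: -1/411 ≈ -0.0024331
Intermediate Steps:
B(X, Z) = 1/(-213 + X)
P(W, o) = (-42 + W*o)*(-36 + W) (P(W, o) = (W - 36)*(-42 + W*o) = (-36 + W)*(-42 + W*o) = (-42 + W*o)*(-36 + W))
B(-198, 68) - P(j(-6), 116) = 1/(-213 - 198) - (1512 - 42*(-6)² + 116*((-6)²)² - 36*(-6)²*116) = 1/(-411) - (1512 - 42*36 + 116*36² - 36*36*116) = -1/411 - (1512 - 1512 + 116*1296 - 150336) = -1/411 - (1512 - 1512 + 150336 - 150336) = -1/411 - 1*0 = -1/411 + 0 = -1/411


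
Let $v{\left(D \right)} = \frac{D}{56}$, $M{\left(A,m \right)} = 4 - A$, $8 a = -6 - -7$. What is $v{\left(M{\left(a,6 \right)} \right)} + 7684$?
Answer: $\frac{3442463}{448} \approx 7684.1$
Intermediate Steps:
$a = \frac{1}{8}$ ($a = \frac{-6 - -7}{8} = \frac{-6 + 7}{8} = \frac{1}{8} \cdot 1 = \frac{1}{8} \approx 0.125$)
$v{\left(D \right)} = \frac{D}{56}$ ($v{\left(D \right)} = D \frac{1}{56} = \frac{D}{56}$)
$v{\left(M{\left(a,6 \right)} \right)} + 7684 = \frac{4 - \frac{1}{8}}{56} + 7684 = \frac{1}{56} \cdot \frac{31}{8} + 7684 = \frac{31}{448} + 7684 = \frac{3442463}{448}$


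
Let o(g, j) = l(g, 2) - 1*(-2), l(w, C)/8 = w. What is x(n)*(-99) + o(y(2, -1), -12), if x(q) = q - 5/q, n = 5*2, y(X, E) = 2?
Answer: -1845/2 ≈ -922.50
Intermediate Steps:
l(w, C) = 8*w
o(g, j) = 2 + 8*g (o(g, j) = 8*g - 1*(-2) = 8*g + 2 = 2 + 8*g)
n = 10
x(n)*(-99) + o(y(2, -1), -12) = (10 - 5/10)*(-99) + (2 + 8*2) = (10 - 5*⅒)*(-99) + (2 + 16) = (10 - ½)*(-99) + 18 = (19/2)*(-99) + 18 = -1881/2 + 18 = -1845/2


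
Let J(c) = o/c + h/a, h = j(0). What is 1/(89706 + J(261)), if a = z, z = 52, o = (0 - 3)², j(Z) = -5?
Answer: 1508/135276555 ≈ 1.1148e-5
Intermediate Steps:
o = 9 (o = (-3)² = 9)
a = 52
h = -5
J(c) = -5/52 + 9/c (J(c) = 9/c - 5/52 = -5/52 + 9/c)
1/(89706 + J(261)) = 1/(89706 + (-5/52 + 9/261)) = 1/(89706 + (-5/52 + 9*(1/261))) = 1/(89706 + (-5/52 + 1/29)) = 1/(89706 - 93/1508) = 1/(135276555/1508) = 1508/135276555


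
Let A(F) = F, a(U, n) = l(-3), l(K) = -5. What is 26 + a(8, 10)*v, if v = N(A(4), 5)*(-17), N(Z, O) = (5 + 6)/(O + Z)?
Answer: 1169/9 ≈ 129.89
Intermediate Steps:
a(U, n) = -5
N(Z, O) = 11/(O + Z)
v = -187/9 (v = (11/(5 + 4))*(-17) = (11/9)*(-17) = -187/9 ≈ -20.778)
26 + a(8, 10)*v = 26 - 5*(-187/9) = 26 + 935/9 = 1169/9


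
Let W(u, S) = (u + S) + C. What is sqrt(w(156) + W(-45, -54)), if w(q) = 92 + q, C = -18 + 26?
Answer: sqrt(157) ≈ 12.530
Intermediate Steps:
C = 8
W(u, S) = 8 + S + u (W(u, S) = (u + S) + 8 = (S + u) + 8 = 8 + S + u)
sqrt(w(156) + W(-45, -54)) = sqrt((92 + 156) + (8 - 54 - 45)) = sqrt(248 - 91) = sqrt(157)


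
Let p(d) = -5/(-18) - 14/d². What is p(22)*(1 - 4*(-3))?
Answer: 3523/1089 ≈ 3.2351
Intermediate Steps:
p(d) = 5/18 - 14/d² (p(d) = -5*(-1/18) - 14/d² = 5/18 - 14/d²)
p(22)*(1 - 4*(-3)) = (5/18 - 14/22²)*(1 - 4*(-3)) = (5/18 - 14*1/484)*(1 + 12) = (5/18 - 7/242)*13 = (271/1089)*13 = 3523/1089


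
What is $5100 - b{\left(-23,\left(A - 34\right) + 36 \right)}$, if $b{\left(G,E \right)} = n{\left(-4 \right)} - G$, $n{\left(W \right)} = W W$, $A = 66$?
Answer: $5061$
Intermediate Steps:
$n{\left(W \right)} = W^{2}$
$b{\left(G,E \right)} = 16 - G$ ($b{\left(G,E \right)} = \left(-4\right)^{2} - G = 16 - G$)
$5100 - b{\left(-23,\left(A - 34\right) + 36 \right)} = 5100 - \left(16 - -23\right) = 5100 - \left(16 + 23\right) = 5100 - 39 = 5061$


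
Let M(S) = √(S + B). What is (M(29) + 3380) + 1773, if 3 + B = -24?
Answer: 5153 + √2 ≈ 5154.4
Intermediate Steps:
B = -27 (B = -3 - 24 = -27)
M(S) = √(-27 + S) (M(S) = √(S - 27) = √(-27 + S))
(M(29) + 3380) + 1773 = (√(-27 + 29) + 3380) + 1773 = (√2 + 3380) + 1773 = (3380 + √2) + 1773 = 5153 + √2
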